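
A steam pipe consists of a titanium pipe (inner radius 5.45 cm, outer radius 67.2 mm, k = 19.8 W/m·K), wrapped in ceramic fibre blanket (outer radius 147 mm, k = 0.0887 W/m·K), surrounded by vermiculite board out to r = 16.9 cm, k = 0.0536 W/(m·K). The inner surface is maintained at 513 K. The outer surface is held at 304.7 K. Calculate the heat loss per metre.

Q' = 114 W/m

Series thermal resistances, inner to outer:
  R'_titanium = ln(0.0672/0.0545)/(2πk) = 0.2095/(2π·19.8) = 0.001684 m·K/W
  R'_ceramic fibre blanket = ln(0.147/0.0672)/(2πk) = 0.7828/(2π·0.0887) = 1.405 m·K/W
  R'_vermiculite board = ln(0.169/0.147)/(2πk) = 0.1395/(2π·0.0536) = 0.4141 m·K/W
ΣR = 0.001684 + 1.405 + 0.4141 = 1.821 m·K/W
Q' = ΔT/ΣR = (513 K − 304.7 K)/1.821 = 114 W/m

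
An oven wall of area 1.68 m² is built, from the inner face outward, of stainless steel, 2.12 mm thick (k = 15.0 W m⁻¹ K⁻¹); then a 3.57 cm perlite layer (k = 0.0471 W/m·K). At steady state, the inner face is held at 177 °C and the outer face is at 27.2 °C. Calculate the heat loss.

Treat each layer as a resistance in series:
  R_stainless steel = L/(kA) = 0.00212/(15.0·1.68) = 8.413×10^-5 K/W
  R_perlite = L/(kA) = 0.0357/(0.0471·1.68) = 0.4512 K/W
ΣR = 8.413×10^-5 + 0.4512 = 0.4513 K/W
Q = ΔT/ΣR = (177 °C − 27.2 °C)/0.4513 = 332 W

Q = 332 W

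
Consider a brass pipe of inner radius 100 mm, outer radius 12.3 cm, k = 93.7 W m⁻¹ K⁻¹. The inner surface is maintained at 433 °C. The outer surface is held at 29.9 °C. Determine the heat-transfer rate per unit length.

Q' = 1150 kW/m

Q' = 2πk·ΔT/ln(r₂/r₁) = 2π × 93.7 × 403.1 / ln(0.123/0.100) = 1.15×10^6 W/m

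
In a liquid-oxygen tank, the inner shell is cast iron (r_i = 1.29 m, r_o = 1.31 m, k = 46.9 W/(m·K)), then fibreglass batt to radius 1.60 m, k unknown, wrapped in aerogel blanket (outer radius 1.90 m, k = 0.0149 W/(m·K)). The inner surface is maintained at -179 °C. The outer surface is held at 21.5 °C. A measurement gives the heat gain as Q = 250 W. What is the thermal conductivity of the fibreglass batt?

ΣR = ΔT/Q = |-179 − 21.5|/250 = 0.8020 K/W
Known resistances:
  R_cast iron = (1/1.29 − 1/1.31)/(4πk) = 0.01184/(4π·46.9) = 2.008×10^-5 K/W
  R_aerogel blanket = (1/1.60 − 1/1.90)/(4πk) = 0.09868/(4π·0.0149) = 0.5270 K/W
R_fibreglass batt = ΣR − ΣR_known = 0.8020 − 0.5270 = 0.2750 K/W
(1/r₁−1/r₂)/(4πk) = 0.2750 ⇒ k = 0.1384/(4π·0.2750) = 0.0400 W/m·K

k = 0.0400 W/m·K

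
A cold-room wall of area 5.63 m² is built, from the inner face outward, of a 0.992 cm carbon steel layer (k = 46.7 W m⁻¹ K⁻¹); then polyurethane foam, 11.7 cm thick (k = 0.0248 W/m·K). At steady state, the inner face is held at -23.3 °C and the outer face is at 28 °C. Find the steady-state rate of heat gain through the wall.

Series thermal resistances, inner to outer:
  R_carbon steel = L/(kA) = 0.00992/(46.7·5.63) = 3.773×10^-5 K/W
  R_polyurethane foam = L/(kA) = 0.117/(0.0248·5.63) = 0.8380 K/W
ΣR = 3.773×10^-5 + 0.8380 = 0.8380 K/W
Q = ΔT/ΣR = (-23.3 °C − 28 °C)/0.8380 = -61.2 W
(Negative Q ⇒ heat flows inward; heat gain = 61.2 W.)

Q = 61.2 W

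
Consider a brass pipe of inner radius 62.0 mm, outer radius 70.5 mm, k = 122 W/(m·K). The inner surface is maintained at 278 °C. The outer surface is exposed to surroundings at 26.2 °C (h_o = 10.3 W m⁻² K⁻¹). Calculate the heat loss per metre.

Q' = 1150 W/m

Treat each layer as a resistance in series:
  R'_brass = ln(0.0705/0.0620)/(2πk) = 0.1285/(2π·122) = 1.676×10^-4 m·K/W
  R'_conv,out = 1/(2πr h) = 1/(2π·0.0705·10.3) = 0.2192 m·K/W
ΣR = 1.676×10^-4 + 0.2192 = 0.2194 m·K/W
Q' = ΔT/ΣR = (278 °C − 26.2 °C)/0.2194 = 1150 W/m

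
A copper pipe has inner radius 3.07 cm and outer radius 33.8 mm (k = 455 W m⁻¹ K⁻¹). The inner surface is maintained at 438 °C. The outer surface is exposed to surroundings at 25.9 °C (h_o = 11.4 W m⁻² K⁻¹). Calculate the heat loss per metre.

Q' = 998 W/m

Series thermal resistances, inner to outer:
  R'_copper = ln(0.0338/0.0307)/(2πk) = 0.09620/(2π·455) = 3.365×10^-5 m·K/W
  R'_conv,out = 1/(2πr h) = 1/(2π·0.0338·11.4) = 0.4130 m·K/W
ΣR = 3.365×10^-5 + 0.4130 = 0.4130 m·K/W
Q' = ΔT/ΣR = (438 °C − 25.9 °C)/0.4130 = 998 W/m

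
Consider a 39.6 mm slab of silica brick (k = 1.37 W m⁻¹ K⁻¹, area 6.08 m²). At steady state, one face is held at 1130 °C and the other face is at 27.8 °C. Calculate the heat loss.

Q = kA·ΔT/L = 1.37 × 6.08 × |1130 °C − 27.8 °C| / 0.0396 = 2.32×10^5 W

Q = 2.32×10^5 W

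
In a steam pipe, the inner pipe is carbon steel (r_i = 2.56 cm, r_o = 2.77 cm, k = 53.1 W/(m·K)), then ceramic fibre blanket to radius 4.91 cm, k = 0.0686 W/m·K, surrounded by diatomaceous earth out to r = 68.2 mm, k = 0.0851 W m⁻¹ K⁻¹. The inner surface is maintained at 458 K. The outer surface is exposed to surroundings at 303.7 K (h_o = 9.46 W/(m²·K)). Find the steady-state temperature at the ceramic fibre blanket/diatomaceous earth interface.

T = 364.4 K

Treat each layer as a resistance in series:
  R'_carbon steel = ln(0.0277/0.0256)/(2πk) = 0.07884/(2π·53.1) = 2.363×10^-4 m·K/W
  R'_ceramic fibre blanket = ln(0.0491/0.0277)/(2πk) = 0.5724/(2π·0.0686) = 1.328 m·K/W
  R'_diatomaceous earth = ln(0.0682/0.0491)/(2πk) = 0.3286/(2π·0.0851) = 0.6145 m·K/W
  R'_conv,out = 1/(2πr h) = 1/(2π·0.0682·9.46) = 0.2467 m·K/W
ΣR = 2.363×10^-4 + 1.328 + 0.6145 + 0.2467 = 2.189 m·K/W
Q' = ΔT/ΣR = (458 K − 303.7 K)/2.189 = 70.49 W/m
From the inner boundary to the ceramic fibre blanket/diatomaceous earth interface, ΣR_partial = 1.328 m·K/W.
T_interface = T_in − Q'·ΣR_partial = 458 K − (70.49)(1.328) = 364.4 K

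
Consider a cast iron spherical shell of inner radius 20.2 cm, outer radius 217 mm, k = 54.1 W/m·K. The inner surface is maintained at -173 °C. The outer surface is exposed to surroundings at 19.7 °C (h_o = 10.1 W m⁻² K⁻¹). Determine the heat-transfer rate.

Q = 1150 W

Resistance network (inner→outer):
  R_cast iron = (1/0.202 − 1/0.217)/(4πk) = 0.3422/(4π·54.1) = 5.034×10^-4 K/W
  R_conv,out = 1/(4πr²h) = 1/(4π·0.217²·10.1) = 0.1673 K/W
ΣR = 5.034×10^-4 + 0.1673 = 0.1678 K/W
Q = ΔT/ΣR = (-173 °C − 19.7 °C)/0.1678 = -1150 W
(Negative Q ⇒ heat flows inward; heat gain = 1150 W.)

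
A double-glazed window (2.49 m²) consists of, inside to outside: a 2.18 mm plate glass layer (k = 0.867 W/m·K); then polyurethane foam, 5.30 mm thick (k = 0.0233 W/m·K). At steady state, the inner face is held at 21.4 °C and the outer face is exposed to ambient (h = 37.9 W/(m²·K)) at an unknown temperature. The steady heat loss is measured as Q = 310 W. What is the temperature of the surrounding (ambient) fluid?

T_out = -10.5 °C

Series resistances:
  R_plate glass = L/(kA) = 0.00218/(0.867·2.49) = 0.001010 K/W
  R_polyurethane foam = L/(kA) = 0.00530/(0.0233·2.49) = 0.09135 K/W
  R_conv,out = 1/(hA) = 1/(37.9·2.49) = 0.01060 K/W
ΣR = 0.1030 K/W
ΔT = Q·ΣR = 310 × 0.1030 = 31.93 K
Heat flows outward, so T_out = T_in − ΔT = 21.4 − 31.93 = -10.5 °C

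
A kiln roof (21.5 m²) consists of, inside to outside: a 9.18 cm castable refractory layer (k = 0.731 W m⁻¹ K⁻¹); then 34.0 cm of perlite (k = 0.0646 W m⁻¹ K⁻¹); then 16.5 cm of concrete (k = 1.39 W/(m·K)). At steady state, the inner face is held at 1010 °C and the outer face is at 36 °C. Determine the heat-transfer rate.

Treat each layer as a resistance in series:
  R_castable refractory = L/(kA) = 0.0918/(0.731·21.5) = 0.005841 K/W
  R_perlite = L/(kA) = 0.340/(0.0646·21.5) = 0.2448 K/W
  R_concrete = L/(kA) = 0.165/(1.39·21.5) = 0.005521 K/W
ΣR = 0.005841 + 0.2448 + 0.005521 = 0.2562 K/W
Q = ΔT/ΣR = (1010 °C − 36 °C)/0.2562 = 3800 W

Q = 3.80 kW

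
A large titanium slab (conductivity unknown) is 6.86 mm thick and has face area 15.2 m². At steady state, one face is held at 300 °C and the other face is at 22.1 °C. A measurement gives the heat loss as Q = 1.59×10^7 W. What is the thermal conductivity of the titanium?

ΣR = ΔT/Q = |300 − 22.1|/1.59×10^7 = 1.748×10^-5 K/W
L/(kA) = 1.748×10^-5 ⇒ k = 0.00686/(1.748×10^-5·15.2) = 25.8 W/m·K

k = 25.8 W/m·K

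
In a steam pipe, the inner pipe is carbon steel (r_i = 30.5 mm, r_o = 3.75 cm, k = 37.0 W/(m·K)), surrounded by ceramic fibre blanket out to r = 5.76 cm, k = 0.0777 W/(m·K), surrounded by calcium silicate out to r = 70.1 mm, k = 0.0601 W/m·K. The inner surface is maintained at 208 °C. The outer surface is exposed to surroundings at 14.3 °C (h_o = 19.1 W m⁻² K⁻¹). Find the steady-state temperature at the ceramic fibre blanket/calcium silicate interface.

T = 95.8 °C

Treat each layer as a resistance in series:
  R'_carbon steel = ln(0.0375/0.0305)/(2πk) = 0.2066/(2π·37.0) = 8.887×10^-4 m·K/W
  R'_ceramic fibre blanket = ln(0.0576/0.0375)/(2πk) = 0.4292/(2π·0.0777) = 0.8791 m·K/W
  R'_calcium silicate = ln(0.0701/0.0576)/(2πk) = 0.1964/(2π·0.0601) = 0.5201 m·K/W
  R'_conv,out = 1/(2πr h) = 1/(2π·0.0701·19.1) = 0.1189 m·K/W
ΣR = 8.887×10^-4 + 0.8791 + 0.5201 + 0.1189 = 1.519 m·K/W
Q' = ΔT/ΣR = (208 °C − 14.3 °C)/1.519 = 127.5 W/m
From the inner boundary to the ceramic fibre blanket/calcium silicate interface, ΣR_partial = 0.8800 m·K/W.
T_interface = T_in − Q'·ΣR_partial = 208 °C − (127.5)(0.8800) = 95.8 °C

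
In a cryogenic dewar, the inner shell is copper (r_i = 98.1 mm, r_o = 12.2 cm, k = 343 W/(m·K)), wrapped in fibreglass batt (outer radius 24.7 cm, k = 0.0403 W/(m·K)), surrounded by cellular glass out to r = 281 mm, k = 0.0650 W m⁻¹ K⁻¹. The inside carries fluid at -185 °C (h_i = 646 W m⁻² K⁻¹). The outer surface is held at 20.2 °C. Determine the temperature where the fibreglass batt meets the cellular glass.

Series thermal resistances, inner to outer:
  R_conv,in = 1/(4πr²h) = 1/(4π·0.0981²·646) = 0.01280 K/W
  R_copper = (1/0.0981 − 1/0.122)/(4πk) = 1.997/(4π·343) = 4.633×10^-4 K/W
  R_fibreglass batt = (1/0.122 − 1/0.247)/(4πk) = 4.148/(4π·0.0403) = 8.191 K/W
  R_cellular glass = (1/0.247 − 1/0.281)/(4πk) = 0.4899/(4π·0.0650) = 0.5997 K/W
ΣR = 0.01280 + 4.633×10^-4 + 8.191 + 0.5997 = 8.804 K/W
Q = ΔT/ΣR = (-185 °C − 20.2 °C)/8.804 = -23.31 W
From the inner boundary to the fibreglass batt/cellular glass interface, ΣR_partial = 8.204 K/W.
T_interface = T_in − Q·ΣR_partial = -185 °C − (-23.31)(8.204) = 6.2 °C

T = 6.2 °C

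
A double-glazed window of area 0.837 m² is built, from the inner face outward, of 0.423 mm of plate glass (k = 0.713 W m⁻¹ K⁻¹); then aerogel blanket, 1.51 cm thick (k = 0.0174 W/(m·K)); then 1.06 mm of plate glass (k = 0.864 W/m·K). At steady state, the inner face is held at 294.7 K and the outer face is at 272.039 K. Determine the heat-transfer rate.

Q = 21.8 W

Resistance network (inner→outer):
  R_plate glass = L/(kA) = 4.23×10^-4/(0.713·0.837) = 7.088×10^-4 K/W
  R_aerogel blanket = L/(kA) = 0.0151/(0.0174·0.837) = 1.037 K/W
  R_plate glass = L/(kA) = 0.00106/(0.864·0.837) = 0.001466 K/W
ΣR = 7.088×10^-4 + 1.037 + 0.001466 = 1.039 K/W
Q = ΔT/ΣR = (294.7 K − 272.039 K)/1.039 = 21.8 W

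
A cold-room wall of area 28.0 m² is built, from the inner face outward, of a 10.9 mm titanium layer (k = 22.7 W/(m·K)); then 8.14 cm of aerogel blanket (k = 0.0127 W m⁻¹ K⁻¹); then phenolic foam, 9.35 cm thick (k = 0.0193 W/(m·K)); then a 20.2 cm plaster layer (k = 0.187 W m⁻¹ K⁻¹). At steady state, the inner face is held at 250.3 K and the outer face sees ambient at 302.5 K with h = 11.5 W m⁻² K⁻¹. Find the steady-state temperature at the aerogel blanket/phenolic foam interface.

T = 277.24 K

Resistance network (inner→outer):
  R_titanium = L/(kA) = 0.0109/(22.7·28.0) = 1.715×10^-5 K/W
  R_aerogel blanket = L/(kA) = 0.0814/(0.0127·28.0) = 0.2289 K/W
  R_phenolic foam = L/(kA) = 0.0935/(0.0193·28.0) = 0.1730 K/W
  R_plaster = L/(kA) = 0.202/(0.187·28.0) = 0.03858 K/W
  R_conv,out = 1/(hA) = 1/(11.5·28.0) = 0.003106 K/W
ΣR = 1.715×10^-5 + 0.2289 + 0.1730 + 0.03858 + 0.003106 = 0.4436 K/W
Q = ΔT/ΣR = (250.3 K − 302.5 K)/0.4436 = -117.7 W
From the inner boundary to the aerogel blanket/phenolic foam interface, ΣR_partial = 0.2289 K/W.
T_interface = T_in − Q·ΣR_partial = 250.3 K − (-117.7)(0.2289) = 277.24 K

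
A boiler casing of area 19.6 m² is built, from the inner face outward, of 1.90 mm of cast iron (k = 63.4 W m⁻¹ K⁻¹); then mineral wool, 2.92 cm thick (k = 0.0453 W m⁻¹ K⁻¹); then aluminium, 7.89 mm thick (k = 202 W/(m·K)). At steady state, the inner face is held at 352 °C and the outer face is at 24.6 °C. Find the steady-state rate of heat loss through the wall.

Q = 9.95 kW

Series thermal resistances, inner to outer:
  R_cast iron = L/(kA) = 0.00190/(63.4·19.6) = 1.529×10^-6 K/W
  R_mineral wool = L/(kA) = 0.0292/(0.0453·19.6) = 0.03289 K/W
  R_aluminium = L/(kA) = 0.00789/(202·19.6) = 1.993×10^-6 K/W
ΣR = 1.529×10^-6 + 0.03289 + 1.993×10^-6 = 0.03289 K/W
Q = ΔT/ΣR = (352 °C − 24.6 °C)/0.03289 = 9950 W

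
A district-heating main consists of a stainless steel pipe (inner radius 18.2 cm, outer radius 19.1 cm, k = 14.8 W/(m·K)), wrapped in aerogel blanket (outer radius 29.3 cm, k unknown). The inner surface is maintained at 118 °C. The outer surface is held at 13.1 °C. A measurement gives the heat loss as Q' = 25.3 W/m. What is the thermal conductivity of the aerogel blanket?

k = 0.0164 W/m·K

ΣR = ΔT/Q' = |118 − 13.1|/25.3 = 4.146 m·K/W
Known resistances:
  R'_stainless steel = ln(0.191/0.182)/(2πk) = 0.04827/(2π·14.8) = 5.190×10^-4 m·K/W
R_aerogel blanket = ΣR − ΣR_known = 4.146 − 5.190×10^-4 = 4.145 m·K/W
ln(r₂/r₁)/(2πk) = 4.145 ⇒ k = 0.4279/(2π·4.145) = 0.0164 W/m·K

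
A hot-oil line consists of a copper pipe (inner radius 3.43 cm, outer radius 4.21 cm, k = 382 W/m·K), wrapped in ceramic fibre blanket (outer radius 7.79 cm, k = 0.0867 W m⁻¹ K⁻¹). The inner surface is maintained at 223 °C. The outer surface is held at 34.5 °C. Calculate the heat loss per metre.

Q' = 167 W/m

Treat each layer as a resistance in series:
  R'_copper = ln(0.0421/0.0343)/(2πk) = 0.2049/(2π·382) = 8.537×10^-5 m·K/W
  R'_ceramic fibre blanket = ln(0.0779/0.0421)/(2πk) = 0.6154/(2π·0.0867) = 1.130 m·K/W
ΣR = 8.537×10^-5 + 1.130 = 1.130 m·K/W
Q' = ΔT/ΣR = (223 °C − 34.5 °C)/1.130 = 167 W/m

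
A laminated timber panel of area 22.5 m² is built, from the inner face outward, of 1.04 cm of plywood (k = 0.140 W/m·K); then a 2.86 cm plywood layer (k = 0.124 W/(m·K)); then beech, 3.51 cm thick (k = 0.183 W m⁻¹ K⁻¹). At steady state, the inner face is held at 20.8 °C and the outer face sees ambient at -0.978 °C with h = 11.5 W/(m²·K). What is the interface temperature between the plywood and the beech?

T = 9.42 °C

Series thermal resistances, inner to outer:
  R_plywood = L/(kA) = 0.0104/(0.140·22.5) = 0.003302 K/W
  R_plywood = L/(kA) = 0.0286/(0.124·22.5) = 0.01025 K/W
  R_beech = L/(kA) = 0.0351/(0.183·22.5) = 0.008525 K/W
  R_conv,out = 1/(hA) = 1/(11.5·22.5) = 0.003865 K/W
ΣR = 0.003302 + 0.01025 + 0.008525 + 0.003865 = 0.02594 K/W
Q = ΔT/ΣR = (20.8 °C − -0.978 °C)/0.02594 = 839.6 W
From the inner boundary to the plywood/beech interface, ΣR_partial = 0.01355 K/W.
T_interface = T_in − Q·ΣR_partial = 20.8 °C − (839.6)(0.01355) = 9.42 °C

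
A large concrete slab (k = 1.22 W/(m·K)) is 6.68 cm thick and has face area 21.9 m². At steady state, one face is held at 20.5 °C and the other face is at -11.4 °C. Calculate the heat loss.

Q = 12800 W

Q = kA·ΔT/L = 1.22 × 21.9 × |20.5 °C − -11.4 °C| / 0.0668 = 12800 W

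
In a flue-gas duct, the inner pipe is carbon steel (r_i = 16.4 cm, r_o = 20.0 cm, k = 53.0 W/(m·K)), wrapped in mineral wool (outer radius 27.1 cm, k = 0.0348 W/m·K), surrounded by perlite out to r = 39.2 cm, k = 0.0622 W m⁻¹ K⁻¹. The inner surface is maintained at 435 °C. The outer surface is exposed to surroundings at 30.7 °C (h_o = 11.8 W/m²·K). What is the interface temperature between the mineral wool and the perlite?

T = 198 °C

Treat each layer as a resistance in series:
  R'_carbon steel = ln(0.200/0.164)/(2πk) = 0.1985/(2π·53.0) = 5.959×10^-4 m·K/W
  R'_mineral wool = ln(0.271/0.200)/(2πk) = 0.3038/(2π·0.0348) = 1.389 m·K/W
  R'_perlite = ln(0.392/0.271)/(2πk) = 0.3691/(2π·0.0622) = 0.9445 m·K/W
  R'_conv,out = 1/(2πr h) = 1/(2π·0.392·11.8) = 0.03441 m·K/W
ΣR = 5.959×10^-4 + 1.389 + 0.9445 + 0.03441 = 2.369 m·K/W
Q' = ΔT/ΣR = (435 °C − 30.7 °C)/2.369 = 170.7 W/m
From the inner boundary to the mineral wool/perlite interface, ΣR_partial = 1.390 m·K/W.
T_interface = T_in − Q'·ΣR_partial = 435 °C − (170.7)(1.390) = 198 °C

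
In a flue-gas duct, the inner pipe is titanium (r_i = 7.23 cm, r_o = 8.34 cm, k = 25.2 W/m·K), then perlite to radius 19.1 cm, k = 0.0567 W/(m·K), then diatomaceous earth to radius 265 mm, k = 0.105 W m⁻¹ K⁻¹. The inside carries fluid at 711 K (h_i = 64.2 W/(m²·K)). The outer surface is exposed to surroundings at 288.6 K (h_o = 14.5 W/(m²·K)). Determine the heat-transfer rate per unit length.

Treat each layer as a resistance in series:
  R'_conv,in = 1/(2πr h) = 1/(2π·0.0723·64.2) = 0.03429 m·K/W
  R'_titanium = ln(0.0834/0.0723)/(2πk) = 0.1428/(2π·25.2) = 9.020×10^-4 m·K/W
  R'_perlite = ln(0.191/0.0834)/(2πk) = 0.8286/(2π·0.0567) = 2.326 m·K/W
  R'_diatomaceous earth = ln(0.265/0.191)/(2πk) = 0.3275/(2π·0.105) = 0.4963 m·K/W
  R'_conv,out = 1/(2πr h) = 1/(2π·0.265·14.5) = 0.04142 m·K/W
ΣR = 0.03429 + 9.020×10^-4 + 2.326 + 0.4963 + 0.04142 = 2.899 m·K/W
Q' = ΔT/ΣR = (711 K − 288.6 K)/2.899 = 146 W/m

Q' = 146 W/m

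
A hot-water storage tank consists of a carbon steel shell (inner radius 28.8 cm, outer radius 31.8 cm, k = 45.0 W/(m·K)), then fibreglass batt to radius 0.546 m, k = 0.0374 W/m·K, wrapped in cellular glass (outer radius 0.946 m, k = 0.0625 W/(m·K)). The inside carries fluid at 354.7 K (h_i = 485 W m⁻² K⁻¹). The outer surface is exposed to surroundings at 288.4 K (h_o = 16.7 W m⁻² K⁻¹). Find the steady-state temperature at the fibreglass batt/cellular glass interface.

Series thermal resistances, inner to outer:
  R_conv,in = 1/(4πr²h) = 1/(4π·0.288²·485) = 0.001978 K/W
  R_carbon steel = (1/0.288 − 1/0.318)/(4πk) = 0.3276/(4π·45.0) = 5.793×10^-4 K/W
  R_fibreglass batt = (1/0.318 − 1/0.546)/(4πk) = 1.313/(4π·0.0374) = 2.794 K/W
  R_cellular glass = (1/0.546 − 1/0.946)/(4πk) = 0.7744/(4π·0.0625) = 0.9860 K/W
  R_conv,out = 1/(4πr²h) = 1/(4π·0.946²·16.7) = 0.005325 K/W
ΣR = 0.001978 + 5.793×10^-4 + 2.794 + 0.9860 + 0.005325 = 3.788 K/W
Q = ΔT/ΣR = (354.7 K − 288.4 K)/3.788 = 17.50 W
From the inner boundary to the fibreglass batt/cellular glass interface, ΣR_partial = 2.797 K/W.
T_interface = T_in − Q·ΣR_partial = 354.7 K − (17.50)(2.797) = 305.8 K

T = 305.8 K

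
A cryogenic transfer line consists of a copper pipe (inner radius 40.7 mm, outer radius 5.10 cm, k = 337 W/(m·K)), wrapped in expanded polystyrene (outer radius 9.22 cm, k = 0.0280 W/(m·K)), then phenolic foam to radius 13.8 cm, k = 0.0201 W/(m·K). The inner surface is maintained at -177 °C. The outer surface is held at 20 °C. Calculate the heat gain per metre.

Resistance network (inner→outer):
  R'_copper = ln(0.0510/0.0407)/(2πk) = 0.2256/(2π·337) = 1.065×10^-4 m·K/W
  R'_expanded polystyrene = ln(0.0922/0.0510)/(2πk) = 0.5921/(2π·0.0280) = 3.366 m·K/W
  R'_phenolic foam = ln(0.138/0.0922)/(2πk) = 0.4033/(2π·0.0201) = 3.193 m·K/W
ΣR = 1.065×10^-4 + 3.366 + 3.193 = 6.559 m·K/W
Q' = ΔT/ΣR = (-177 °C − 20 °C)/6.559 = -30.0 W/m
(Negative Q' ⇒ heat flows inward; heat gain = 30.0 W/m.)

Q' = 30.0 W/m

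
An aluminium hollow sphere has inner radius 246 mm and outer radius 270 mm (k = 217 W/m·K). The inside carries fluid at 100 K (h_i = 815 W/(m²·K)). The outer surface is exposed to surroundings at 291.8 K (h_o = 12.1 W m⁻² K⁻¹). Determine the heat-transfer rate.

Treat each layer as a resistance in series:
  R_conv,in = 1/(4πr²h) = 1/(4π·0.246²·815) = 0.001613 K/W
  R_aluminium = (1/0.246 − 1/0.270)/(4πk) = 0.3613/(4π·217) = 1.325×10^-4 K/W
  R_conv,out = 1/(4πr²h) = 1/(4π·0.270²·12.1) = 0.09021 K/W
ΣR = 0.001613 + 1.325×10^-4 + 0.09021 = 0.09196 K/W
Q = ΔT/ΣR = (100 K − 291.8 K)/0.09196 = -2090 W
(Negative Q ⇒ heat flows inward; heat gain = 2090 W.)

Q = 2.09 kW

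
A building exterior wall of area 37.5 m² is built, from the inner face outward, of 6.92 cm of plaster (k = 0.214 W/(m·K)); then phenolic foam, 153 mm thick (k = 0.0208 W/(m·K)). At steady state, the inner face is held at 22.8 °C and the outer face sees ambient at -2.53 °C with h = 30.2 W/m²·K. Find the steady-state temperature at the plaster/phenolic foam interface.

Series thermal resistances, inner to outer:
  R_plaster = L/(kA) = 0.0692/(0.214·37.5) = 0.008623 K/W
  R_phenolic foam = L/(kA) = 0.153/(0.0208·37.5) = 0.1962 K/W
  R_conv,out = 1/(hA) = 1/(30.2·37.5) = 8.830×10^-4 K/W
ΣR = 0.008623 + 0.1962 + 8.830×10^-4 = 0.2057 K/W
Q = ΔT/ΣR = (22.8 °C − -2.53 °C)/0.2057 = 123.1 W
From the inner boundary to the plaster/phenolic foam interface, ΣR_partial = 0.008623 K/W.
T_interface = T_in − Q·ΣR_partial = 22.8 °C − (123.1)(0.008623) = 21.7 °C

T = 21.7 °C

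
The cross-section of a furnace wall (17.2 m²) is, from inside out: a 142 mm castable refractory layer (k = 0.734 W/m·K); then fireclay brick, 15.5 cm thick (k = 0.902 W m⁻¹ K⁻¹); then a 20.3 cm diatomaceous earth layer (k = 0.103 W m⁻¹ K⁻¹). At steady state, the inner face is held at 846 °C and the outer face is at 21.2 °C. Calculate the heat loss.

Q = 6070 W

Resistance network (inner→outer):
  R_castable refractory = L/(kA) = 0.142/(0.734·17.2) = 0.01125 K/W
  R_fireclay brick = L/(kA) = 0.155/(0.902·17.2) = 0.009991 K/W
  R_diatomaceous earth = L/(kA) = 0.203/(0.103·17.2) = 0.1146 K/W
ΣR = 0.01125 + 0.009991 + 0.1146 = 0.1358 K/W
Q = ΔT/ΣR = (846 °C − 21.2 °C)/0.1358 = 6070 W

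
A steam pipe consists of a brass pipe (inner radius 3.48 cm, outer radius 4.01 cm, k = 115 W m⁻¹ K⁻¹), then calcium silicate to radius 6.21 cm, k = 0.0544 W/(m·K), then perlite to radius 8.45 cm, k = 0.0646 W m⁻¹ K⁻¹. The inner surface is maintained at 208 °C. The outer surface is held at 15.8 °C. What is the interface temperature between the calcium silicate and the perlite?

Treat each layer as a resistance in series:
  R'_brass = ln(0.0401/0.0348)/(2πk) = 0.1418/(2π·115) = 1.962×10^-4 m·K/W
  R'_calcium silicate = ln(0.0621/0.0401)/(2πk) = 0.4374/(2π·0.0544) = 1.280 m·K/W
  R'_perlite = ln(0.0845/0.0621)/(2πk) = 0.3080/(2π·0.0646) = 0.7588 m·K/W
ΣR = 1.962×10^-4 + 1.280 + 0.7588 = 2.039 m·K/W
Q' = ΔT/ΣR = (208 °C − 15.8 °C)/2.039 = 94.26 W/m
From the inner boundary to the calcium silicate/perlite interface, ΣR_partial = 1.280 m·K/W.
T_interface = T_in − Q'·ΣR_partial = 208 °C − (94.26)(1.280) = 87.3 °C

T = 87.3 °C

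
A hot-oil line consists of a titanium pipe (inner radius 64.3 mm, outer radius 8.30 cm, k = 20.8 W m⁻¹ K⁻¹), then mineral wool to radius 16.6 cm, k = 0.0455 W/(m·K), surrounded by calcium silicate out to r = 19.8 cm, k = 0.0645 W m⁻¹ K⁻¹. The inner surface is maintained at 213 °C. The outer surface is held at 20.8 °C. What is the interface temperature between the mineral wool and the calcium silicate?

Series thermal resistances, inner to outer:
  R'_titanium = ln(0.0830/0.0643)/(2πk) = 0.2553/(2π·20.8) = 0.001953 m·K/W
  R'_mineral wool = ln(0.166/0.0830)/(2πk) = 0.6931/(2π·0.0455) = 2.425 m·K/W
  R'_calcium silicate = ln(0.198/0.166)/(2πk) = 0.1763/(2π·0.0645) = 0.4350 m·K/W
ΣR = 0.001953 + 2.425 + 0.4350 = 2.862 m·K/W
Q' = ΔT/ΣR = (213 °C − 20.8 °C)/2.862 = 67.16 W/m
From the inner boundary to the mineral wool/calcium silicate interface, ΣR_partial = 2.427 m·K/W.
T_interface = T_in − Q'·ΣR_partial = 213 °C − (67.16)(2.427) = 50.0 °C

T = 50.0 °C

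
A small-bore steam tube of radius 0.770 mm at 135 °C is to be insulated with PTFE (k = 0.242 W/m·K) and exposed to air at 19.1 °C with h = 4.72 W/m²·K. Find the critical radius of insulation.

r_cr = 5.13 cm

For a cylinder, r_cr = k_ins/h = 0.242/4.72 = 0.0513 m = 5.13 cm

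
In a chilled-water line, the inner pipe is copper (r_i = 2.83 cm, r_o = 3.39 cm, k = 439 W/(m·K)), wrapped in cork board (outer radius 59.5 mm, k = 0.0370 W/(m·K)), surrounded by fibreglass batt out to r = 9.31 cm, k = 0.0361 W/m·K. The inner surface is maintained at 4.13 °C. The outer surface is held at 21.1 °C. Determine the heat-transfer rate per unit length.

Q' = 3.86 W/m

Series thermal resistances, inner to outer:
  R'_copper = ln(0.0339/0.0283)/(2πk) = 0.1806/(2π·439) = 6.546×10^-5 m·K/W
  R'_cork board = ln(0.0595/0.0339)/(2πk) = 0.5626/(2π·0.0370) = 2.420 m·K/W
  R'_fibreglass batt = ln(0.0931/0.0595)/(2πk) = 0.4477/(2π·0.0361) = 1.974 m·K/W
ΣR = 6.546×10^-5 + 2.420 + 1.974 = 4.394 m·K/W
Q' = ΔT/ΣR = (4.13 °C − 21.1 °C)/4.394 = -3.86 W/m
(Negative Q' ⇒ heat flows inward; heat gain = 3.86 W/m.)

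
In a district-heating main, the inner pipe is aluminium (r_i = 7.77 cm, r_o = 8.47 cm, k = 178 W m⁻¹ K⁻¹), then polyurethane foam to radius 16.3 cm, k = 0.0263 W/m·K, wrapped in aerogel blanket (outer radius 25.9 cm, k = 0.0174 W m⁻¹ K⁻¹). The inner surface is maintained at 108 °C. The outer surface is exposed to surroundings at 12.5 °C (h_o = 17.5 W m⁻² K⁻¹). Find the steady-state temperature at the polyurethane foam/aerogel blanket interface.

Resistance network (inner→outer):
  R'_aluminium = ln(0.0847/0.0777)/(2πk) = 0.08626/(2π·178) = 7.713×10^-5 m·K/W
  R'_polyurethane foam = ln(0.163/0.0847)/(2πk) = 0.6546/(2π·0.0263) = 3.962 m·K/W
  R'_aerogel blanket = ln(0.259/0.163)/(2πk) = 0.4631/(2π·0.0174) = 4.236 m·K/W
  R'_conv,out = 1/(2πr h) = 1/(2π·0.259·17.5) = 0.03511 m·K/W
ΣR = 7.713×10^-5 + 3.962 + 4.236 + 0.03511 = 8.233 m·K/W
Q' = ΔT/ΣR = (108 °C − 12.5 °C)/8.233 = 11.60 W/m
From the inner boundary to the polyurethane foam/aerogel blanket interface, ΣR_partial = 3.962 m·K/W.
T_interface = T_in − Q'·ΣR_partial = 108 °C − (11.60)(3.962) = 62.0 °C

T = 62.0 °C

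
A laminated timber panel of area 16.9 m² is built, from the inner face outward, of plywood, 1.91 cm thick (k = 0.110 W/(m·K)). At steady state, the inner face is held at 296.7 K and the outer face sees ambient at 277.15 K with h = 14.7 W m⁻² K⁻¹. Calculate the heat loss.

Resistance network (inner→outer):
  R_plywood = L/(kA) = 0.0191/(0.110·16.9) = 0.01027 K/W
  R_conv,out = 1/(hA) = 1/(14.7·16.9) = 0.004025 K/W
ΣR = 0.01027 + 0.004025 = 0.01429 K/W
Q = ΔT/ΣR = (296.7 K − 277.15 K)/0.01429 = 1370 W

Q = 1370 W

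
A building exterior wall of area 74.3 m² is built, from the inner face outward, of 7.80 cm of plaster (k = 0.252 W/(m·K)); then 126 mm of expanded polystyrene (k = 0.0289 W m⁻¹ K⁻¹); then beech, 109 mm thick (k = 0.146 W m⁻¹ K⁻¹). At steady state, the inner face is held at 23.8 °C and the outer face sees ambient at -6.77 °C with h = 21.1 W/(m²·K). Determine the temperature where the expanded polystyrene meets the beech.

T = -2.33 °C

Treat each layer as a resistance in series:
  R_plaster = L/(kA) = 0.0780/(0.252·74.3) = 0.004166 K/W
  R_expanded polystyrene = L/(kA) = 0.126/(0.0289·74.3) = 0.05868 K/W
  R_beech = L/(kA) = 0.109/(0.146·74.3) = 0.01005 K/W
  R_conv,out = 1/(hA) = 1/(21.1·74.3) = 6.379×10^-4 K/W
ΣR = 0.004166 + 0.05868 + 0.01005 + 6.379×10^-4 = 0.07353 K/W
Q = ΔT/ΣR = (23.8 °C − -6.77 °C)/0.07353 = 415.7 W
From the inner boundary to the expanded polystyrene/beech interface, ΣR_partial = 0.06285 K/W.
T_interface = T_in − Q·ΣR_partial = 23.8 °C − (415.7)(0.06285) = -2.33 °C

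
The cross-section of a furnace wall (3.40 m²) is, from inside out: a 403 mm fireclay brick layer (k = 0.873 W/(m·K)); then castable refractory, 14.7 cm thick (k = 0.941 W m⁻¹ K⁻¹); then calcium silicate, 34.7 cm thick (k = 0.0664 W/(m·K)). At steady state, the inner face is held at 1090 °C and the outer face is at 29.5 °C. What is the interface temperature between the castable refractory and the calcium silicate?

Treat each layer as a resistance in series:
  R_fireclay brick = L/(kA) = 0.403/(0.873·3.40) = 0.1358 K/W
  R_castable refractory = L/(kA) = 0.147/(0.941·3.40) = 0.04595 K/W
  R_calcium silicate = L/(kA) = 0.347/(0.0664·3.40) = 1.537 K/W
ΣR = 0.1358 + 0.04595 + 1.537 = 1.719 K/W
Q = ΔT/ΣR = (1090 °C − 29.5 °C)/1.719 = 616.9 W
From the inner boundary to the castable refractory/calcium silicate interface, ΣR_partial = 0.1817 K/W.
T_interface = T_in − Q·ΣR_partial = 1090 °C − (616.9)(0.1817) = 978 °C

T = 978 °C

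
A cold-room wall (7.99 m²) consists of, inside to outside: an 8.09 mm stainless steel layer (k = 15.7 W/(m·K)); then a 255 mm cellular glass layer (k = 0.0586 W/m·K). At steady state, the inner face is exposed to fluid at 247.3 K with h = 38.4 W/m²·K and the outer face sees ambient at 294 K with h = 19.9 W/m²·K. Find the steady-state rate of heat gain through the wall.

Series thermal resistances, inner to outer:
  R_conv,in = 1/(hA) = 1/(38.4·7.99) = 0.003259 K/W
  R_stainless steel = L/(kA) = 0.00809/(15.7·7.99) = 6.449×10^-5 K/W
  R_cellular glass = L/(kA) = 0.255/(0.0586·7.99) = 0.5446 K/W
  R_conv,out = 1/(hA) = 1/(19.9·7.99) = 0.006289 K/W
ΣR = 0.003259 + 6.449×10^-5 + 0.5446 + 0.006289 = 0.5542 K/W
Q = ΔT/ΣR = (247.3 K − 294 K)/0.5542 = -84.3 W
(Negative Q ⇒ heat flows inward; heat gain = 84.3 W.)

Q = 84.3 W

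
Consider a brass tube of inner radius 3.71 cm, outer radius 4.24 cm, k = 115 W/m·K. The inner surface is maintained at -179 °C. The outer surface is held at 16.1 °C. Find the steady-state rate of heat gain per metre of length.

Q' = 1060 kW/m

Q' = 2πk·ΔT/ln(r₂/r₁) = 2π × 115 × 195.1 / ln(0.0424/0.0371) = 1.06×10^6 W/m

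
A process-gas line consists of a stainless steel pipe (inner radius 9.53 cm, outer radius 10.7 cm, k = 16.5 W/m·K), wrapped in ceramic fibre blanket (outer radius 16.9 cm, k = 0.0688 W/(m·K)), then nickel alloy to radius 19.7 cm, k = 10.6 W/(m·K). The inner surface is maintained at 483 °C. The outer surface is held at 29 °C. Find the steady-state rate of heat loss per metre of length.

Q' = 428 W/m

Treat each layer as a resistance in series:
  R'_stainless steel = ln(0.107/0.0953)/(2πk) = 0.1158/(2π·16.5) = 0.001117 m·K/W
  R'_ceramic fibre blanket = ln(0.169/0.107)/(2πk) = 0.4571/(2π·0.0688) = 1.057 m·K/W
  R'_nickel alloy = ln(0.197/0.169)/(2πk) = 0.1533/(2π·10.6) = 0.002302 m·K/W
ΣR = 0.001117 + 1.057 + 0.002302 = 1.060 m·K/W
Q' = ΔT/ΣR = (483 °C − 29 °C)/1.060 = 428 W/m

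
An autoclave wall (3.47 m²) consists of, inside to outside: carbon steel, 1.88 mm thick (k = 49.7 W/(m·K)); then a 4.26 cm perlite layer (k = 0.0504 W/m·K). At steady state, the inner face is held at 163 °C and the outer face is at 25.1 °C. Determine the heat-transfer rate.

Q = 566 W

Treat each layer as a resistance in series:
  R_carbon steel = L/(kA) = 0.00188/(49.7·3.47) = 1.090×10^-5 K/W
  R_perlite = L/(kA) = 0.0426/(0.0504·3.47) = 0.2436 K/W
ΣR = 1.090×10^-5 + 0.2436 = 0.2436 K/W
Q = ΔT/ΣR = (163 °C − 25.1 °C)/0.2436 = 566 W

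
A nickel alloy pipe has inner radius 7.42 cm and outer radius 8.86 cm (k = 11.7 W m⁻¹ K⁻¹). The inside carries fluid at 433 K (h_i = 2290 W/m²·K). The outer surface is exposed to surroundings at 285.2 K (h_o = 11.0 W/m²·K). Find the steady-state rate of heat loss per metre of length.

Q' = 887 W/m

Resistance network (inner→outer):
  R'_conv,in = 1/(2πr h) = 1/(2π·0.0742·2290) = 9.367×10^-4 m·K/W
  R'_nickel alloy = ln(0.0886/0.0742)/(2πk) = 0.1774/(2π·11.7) = 0.002413 m·K/W
  R'_conv,out = 1/(2πr h) = 1/(2π·0.0886·11.0) = 0.1633 m·K/W
ΣR = 9.367×10^-4 + 0.002413 + 0.1633 = 0.1666 m·K/W
Q' = ΔT/ΣR = (433 K − 285.2 K)/0.1666 = 887 W/m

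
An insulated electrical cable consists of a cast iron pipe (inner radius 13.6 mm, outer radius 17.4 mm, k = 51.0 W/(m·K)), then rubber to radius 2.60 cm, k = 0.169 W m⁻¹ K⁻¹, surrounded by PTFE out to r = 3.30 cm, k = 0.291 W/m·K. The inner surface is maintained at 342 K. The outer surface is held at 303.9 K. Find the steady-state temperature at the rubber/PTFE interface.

Resistance network (inner→outer):
  R'_cast iron = ln(0.0174/0.0136)/(2πk) = 0.2464/(2π·51.0) = 7.689×10^-4 m·K/W
  R'_rubber = ln(0.0260/0.0174)/(2πk) = 0.4016/(2π·0.169) = 0.3782 m·K/W
  R'_PTFE = ln(0.0330/0.0260)/(2πk) = 0.2384/(2π·0.291) = 0.1304 m·K/W
ΣR = 7.689×10^-4 + 0.3782 + 0.1304 = 0.5094 m·K/W
Q' = ΔT/ΣR = (342 K − 303.9 K)/0.5094 = 74.79 W/m
From the inner boundary to the rubber/PTFE interface, ΣR_partial = 0.3790 m·K/W.
T_interface = T_in − Q'·ΣR_partial = 342 K − (74.79)(0.3790) = 313.7 K

T = 313.7 K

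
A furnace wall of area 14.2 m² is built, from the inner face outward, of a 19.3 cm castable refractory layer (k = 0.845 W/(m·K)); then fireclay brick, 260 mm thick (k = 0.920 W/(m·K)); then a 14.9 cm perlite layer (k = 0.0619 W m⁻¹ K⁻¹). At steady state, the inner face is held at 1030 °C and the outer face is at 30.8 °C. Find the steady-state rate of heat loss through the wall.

Treat each layer as a resistance in series:
  R_castable refractory = L/(kA) = 0.193/(0.845·14.2) = 0.01608 K/W
  R_fireclay brick = L/(kA) = 0.260/(0.920·14.2) = 0.01990 K/W
  R_perlite = L/(kA) = 0.149/(0.0619·14.2) = 0.1695 K/W
ΣR = 0.01608 + 0.01990 + 0.1695 = 0.2055 K/W
Q = ΔT/ΣR = (1030 °C − 30.8 °C)/0.2055 = 4860 W

Q = 4860 W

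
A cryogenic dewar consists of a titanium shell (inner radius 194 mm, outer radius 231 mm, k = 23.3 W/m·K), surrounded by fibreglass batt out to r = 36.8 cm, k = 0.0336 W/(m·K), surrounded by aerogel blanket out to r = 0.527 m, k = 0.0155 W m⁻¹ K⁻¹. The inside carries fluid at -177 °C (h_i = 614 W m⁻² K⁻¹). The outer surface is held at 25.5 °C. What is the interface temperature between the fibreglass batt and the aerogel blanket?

Series thermal resistances, inner to outer:
  R_conv,in = 1/(4πr²h) = 1/(4π·0.194²·614) = 0.003444 K/W
  R_titanium = (1/0.194 − 1/0.231)/(4πk) = 0.8256/(4π·23.3) = 0.002820 K/W
  R_fibreglass batt = (1/0.231 − 1/0.368)/(4πk) = 1.612/(4π·0.0336) = 3.817 K/W
  R_aerogel blanket = (1/0.368 − 1/0.527)/(4πk) = 0.8199/(4π·0.0155) = 4.209 K/W
ΣR = 0.003444 + 0.002820 + 3.817 + 4.209 = 8.032 K/W
Q = ΔT/ΣR = (-177 °C − 25.5 °C)/8.032 = -25.21 W
From the inner boundary to the fibreglass batt/aerogel blanket interface, ΣR_partial = 3.823 K/W.
T_interface = T_in − Q·ΣR_partial = -177 °C − (-25.21)(3.823) = -80.6 °C

T = -80.6 °C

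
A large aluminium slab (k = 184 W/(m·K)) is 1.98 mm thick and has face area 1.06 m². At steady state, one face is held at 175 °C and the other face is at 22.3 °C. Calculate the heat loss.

Q = 15000 kW

Q = kA·ΔT/L = 184 × 1.06 × |175 °C − 22.3 °C| / 0.00198 = 1.50×10^7 W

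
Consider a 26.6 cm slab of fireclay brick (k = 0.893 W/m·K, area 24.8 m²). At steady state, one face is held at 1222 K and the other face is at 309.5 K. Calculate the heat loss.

Q = 76000 W

Q = kA·ΔT/L = 0.893 × 24.8 × |1222 K − 309.5 K| / 0.266 = 76000 W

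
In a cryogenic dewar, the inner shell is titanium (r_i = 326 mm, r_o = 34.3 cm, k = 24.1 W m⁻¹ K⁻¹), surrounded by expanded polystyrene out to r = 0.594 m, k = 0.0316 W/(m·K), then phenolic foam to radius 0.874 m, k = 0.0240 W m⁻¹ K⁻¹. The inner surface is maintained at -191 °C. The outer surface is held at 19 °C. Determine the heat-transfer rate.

Treat each layer as a resistance in series:
  R_titanium = (1/0.326 − 1/0.343)/(4πk) = 0.1520/(4π·24.1) = 5.020×10^-4 K/W
  R_expanded polystyrene = (1/0.343 − 1/0.594)/(4πk) = 1.232/(4π·0.0316) = 3.102 K/W
  R_phenolic foam = (1/0.594 − 1/0.874)/(4πk) = 0.5393/(4π·0.0240) = 1.788 K/W
ΣR = 5.020×10^-4 + 3.102 + 1.788 = 4.891 K/W
Q = ΔT/ΣR = (-191 °C − 19 °C)/4.891 = -42.9 W
(Negative Q ⇒ heat flows inward; heat gain = 42.9 W.)

Q = 42.9 W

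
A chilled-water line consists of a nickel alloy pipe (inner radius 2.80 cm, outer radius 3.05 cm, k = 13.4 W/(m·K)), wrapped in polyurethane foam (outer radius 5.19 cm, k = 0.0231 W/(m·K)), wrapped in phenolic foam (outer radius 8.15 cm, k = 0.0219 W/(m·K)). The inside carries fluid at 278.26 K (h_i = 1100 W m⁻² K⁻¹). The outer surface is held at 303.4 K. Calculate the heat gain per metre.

Resistance network (inner→outer):
  R'_conv,in = 1/(2πr h) = 1/(2π·0.0280·1100) = 0.005167 m·K/W
  R'_nickel alloy = ln(0.0305/0.0280)/(2πk) = 0.08552/(2π·13.4) = 0.001016 m·K/W
  R'_polyurethane foam = ln(0.0519/0.0305)/(2πk) = 0.5316/(2π·0.0231) = 3.663 m·K/W
  R'_phenolic foam = ln(0.0815/0.0519)/(2πk) = 0.4513/(2π·0.0219) = 3.280 m·K/W
ΣR = 0.005167 + 0.001016 + 3.663 + 3.280 = 6.949 m·K/W
Q' = ΔT/ΣR = (278.26 K − 303.4 K)/6.949 = -3.62 W/m
(Negative Q' ⇒ heat flows inward; heat gain = 3.62 W/m.)

Q' = 3.62 W/m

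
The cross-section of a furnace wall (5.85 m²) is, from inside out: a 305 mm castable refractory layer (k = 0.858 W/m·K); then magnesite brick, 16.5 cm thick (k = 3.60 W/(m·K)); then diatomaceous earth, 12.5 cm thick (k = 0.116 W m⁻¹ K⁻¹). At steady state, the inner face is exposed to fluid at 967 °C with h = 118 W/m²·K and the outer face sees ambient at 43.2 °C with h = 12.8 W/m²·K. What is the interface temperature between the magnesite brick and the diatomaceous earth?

T = 725 °C

Treat each layer as a resistance in series:
  R_conv,in = 1/(hA) = 1/(118·5.85) = 0.001449 K/W
  R_castable refractory = L/(kA) = 0.305/(0.858·5.85) = 0.06077 K/W
  R_magnesite brick = L/(kA) = 0.165/(3.60·5.85) = 0.007835 K/W
  R_diatomaceous earth = L/(kA) = 0.125/(0.116·5.85) = 0.1842 K/W
  R_conv,out = 1/(hA) = 1/(12.8·5.85) = 0.01335 K/W
ΣR = 0.001449 + 0.06077 + 0.007835 + 0.1842 + 0.01335 = 0.2676 K/W
Q = ΔT/ΣR = (967 °C − 43.2 °C)/0.2676 = 3452 W
From the inner boundary to the magnesite brick/diatomaceous earth interface, ΣR_partial = 0.07005 K/W.
T_interface = T_in − Q·ΣR_partial = 967 °C − (3452)(0.07005) = 725 °C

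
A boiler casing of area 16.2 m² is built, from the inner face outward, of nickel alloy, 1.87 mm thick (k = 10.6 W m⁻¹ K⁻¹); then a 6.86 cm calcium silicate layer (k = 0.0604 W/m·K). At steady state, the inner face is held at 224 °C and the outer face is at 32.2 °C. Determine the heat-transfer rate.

Treat each layer as a resistance in series:
  R_nickel alloy = L/(kA) = 0.00187/(10.6·16.2) = 1.089×10^-5 K/W
  R_calcium silicate = L/(kA) = 0.0686/(0.0604·16.2) = 0.07011 K/W
ΣR = 1.089×10^-5 + 0.07011 = 0.07012 K/W
Q = ΔT/ΣR = (224 °C − 32.2 °C)/0.07012 = 2740 W

Q = 2.74 kW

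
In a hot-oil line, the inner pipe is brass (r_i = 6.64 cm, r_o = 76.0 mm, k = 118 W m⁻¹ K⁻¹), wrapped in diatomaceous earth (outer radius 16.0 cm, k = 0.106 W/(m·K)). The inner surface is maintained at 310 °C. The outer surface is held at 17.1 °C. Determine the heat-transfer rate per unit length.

Q' = 262 W/m

Resistance network (inner→outer):
  R'_brass = ln(0.0760/0.0664)/(2πk) = 0.1350/(2π·118) = 1.821×10^-4 m·K/W
  R'_diatomaceous earth = ln(0.160/0.0760)/(2πk) = 0.7444/(2π·0.106) = 1.118 m·K/W
ΣR = 1.821×10^-4 + 1.118 = 1.118 m·K/W
Q' = ΔT/ΣR = (310 °C − 17.1 °C)/1.118 = 262 W/m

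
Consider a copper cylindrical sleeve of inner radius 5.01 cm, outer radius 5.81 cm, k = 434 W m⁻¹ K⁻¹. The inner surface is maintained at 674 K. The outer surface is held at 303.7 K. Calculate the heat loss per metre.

Q' = 2πk·ΔT/ln(r₂/r₁) = 2π × 434 × 370.3 / ln(0.0581/0.0501) = 6.82×10^6 W/m

Q' = 6820 kW/m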